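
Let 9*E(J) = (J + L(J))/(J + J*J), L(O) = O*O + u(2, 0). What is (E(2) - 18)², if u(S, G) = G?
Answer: 25921/81 ≈ 320.01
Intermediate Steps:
L(O) = O² (L(O) = O*O + 0 = O² + 0 = O²)
E(J) = ⅑ (E(J) = ((J + J²)/(J + J*J))/9 = ((J + J²)/(J + J²))/9 = (⅑)*1 = ⅑)
(E(2) - 18)² = (⅑ - 18)² = (-161/9)² = 25921/81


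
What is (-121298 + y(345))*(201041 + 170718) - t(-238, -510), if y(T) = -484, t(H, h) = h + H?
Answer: -45273553790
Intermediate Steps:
t(H, h) = H + h
(-121298 + y(345))*(201041 + 170718) - t(-238, -510) = (-121298 - 484)*(201041 + 170718) - (-238 - 510) = -121782*371759 - 1*(-748) = -45273554538 + 748 = -45273553790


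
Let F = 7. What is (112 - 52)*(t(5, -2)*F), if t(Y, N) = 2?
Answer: 840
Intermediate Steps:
(112 - 52)*(t(5, -2)*F) = (112 - 52)*(2*7) = 60*14 = 840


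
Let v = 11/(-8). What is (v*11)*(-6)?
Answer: 363/4 ≈ 90.750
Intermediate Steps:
v = -11/8 (v = 11*(-⅛) = -11/8 ≈ -1.3750)
(v*11)*(-6) = -11/8*11*(-6) = -121/8*(-6) = 363/4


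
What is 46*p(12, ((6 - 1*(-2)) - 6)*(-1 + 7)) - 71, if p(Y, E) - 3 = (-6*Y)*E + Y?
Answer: -39125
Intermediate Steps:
p(Y, E) = 3 + Y - 6*E*Y (p(Y, E) = 3 + ((-6*Y)*E + Y) = 3 + (-6*E*Y + Y) = 3 + (Y - 6*E*Y) = 3 + Y - 6*E*Y)
46*p(12, ((6 - 1*(-2)) - 6)*(-1 + 7)) - 71 = 46*(3 + 12 - 6*((6 - 1*(-2)) - 6)*(-1 + 7)*12) - 71 = 46*(3 + 12 - 6*((6 + 2) - 6)*6*12) - 71 = 46*(3 + 12 - 6*(8 - 6)*6*12) - 71 = 46*(3 + 12 - 6*2*6*12) - 71 = 46*(3 + 12 - 6*12*12) - 71 = 46*(3 + 12 - 864) - 71 = 46*(-849) - 71 = -39054 - 71 = -39125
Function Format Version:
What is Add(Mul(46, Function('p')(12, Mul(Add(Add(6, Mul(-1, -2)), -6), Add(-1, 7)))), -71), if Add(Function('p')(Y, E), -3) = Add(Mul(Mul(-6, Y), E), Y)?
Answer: -39125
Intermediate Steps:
Function('p')(Y, E) = Add(3, Y, Mul(-6, E, Y)) (Function('p')(Y, E) = Add(3, Add(Mul(Mul(-6, Y), E), Y)) = Add(3, Add(Mul(-6, E, Y), Y)) = Add(3, Add(Y, Mul(-6, E, Y))) = Add(3, Y, Mul(-6, E, Y)))
Add(Mul(46, Function('p')(12, Mul(Add(Add(6, Mul(-1, -2)), -6), Add(-1, 7)))), -71) = Add(Mul(46, Add(3, 12, Mul(-6, Mul(Add(Add(6, Mul(-1, -2)), -6), Add(-1, 7)), 12))), -71) = Add(Mul(46, Add(3, 12, Mul(-6, Mul(Add(Add(6, 2), -6), 6), 12))), -71) = Add(Mul(46, Add(3, 12, Mul(-6, Mul(Add(8, -6), 6), 12))), -71) = Add(Mul(46, Add(3, 12, Mul(-6, Mul(2, 6), 12))), -71) = Add(Mul(46, Add(3, 12, Mul(-6, 12, 12))), -71) = Add(Mul(46, Add(3, 12, -864)), -71) = Add(Mul(46, -849), -71) = Add(-39054, -71) = -39125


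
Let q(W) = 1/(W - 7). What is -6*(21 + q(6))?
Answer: -120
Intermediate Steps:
q(W) = 1/(-7 + W)
-6*(21 + q(6)) = -6*(21 + 1/(-7 + 6)) = -6*(21 + 1/(-1)) = -6*(21 - 1) = -6*20 = -120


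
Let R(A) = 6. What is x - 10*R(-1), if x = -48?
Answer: -108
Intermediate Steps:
x - 10*R(-1) = -48 - 10*6 = -48 - 60 = -108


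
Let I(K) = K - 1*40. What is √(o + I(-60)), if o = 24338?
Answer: √24238 ≈ 155.69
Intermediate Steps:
I(K) = -40 + K (I(K) = K - 40 = -40 + K)
√(o + I(-60)) = √(24338 + (-40 - 60)) = √(24338 - 100) = √24238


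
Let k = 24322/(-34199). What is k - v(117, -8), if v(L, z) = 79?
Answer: -2726043/34199 ≈ -79.711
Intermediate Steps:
k = -24322/34199 (k = 24322*(-1/34199) = -24322/34199 ≈ -0.71119)
k - v(117, -8) = -24322/34199 - 1*79 = -24322/34199 - 79 = -2726043/34199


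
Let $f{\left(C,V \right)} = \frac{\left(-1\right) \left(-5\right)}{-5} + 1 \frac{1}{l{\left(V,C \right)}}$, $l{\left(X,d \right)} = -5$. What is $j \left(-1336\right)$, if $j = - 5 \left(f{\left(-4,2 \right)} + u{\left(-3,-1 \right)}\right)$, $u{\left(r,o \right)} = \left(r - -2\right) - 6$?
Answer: $-54776$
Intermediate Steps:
$f{\left(C,V \right)} = - \frac{6}{5}$ ($f{\left(C,V \right)} = \frac{\left(-1\right) \left(-5\right)}{-5} + 1 \frac{1}{-5} = 5 \left(- \frac{1}{5}\right) + 1 \left(- \frac{1}{5}\right) = -1 - \frac{1}{5} = - \frac{6}{5}$)
$u{\left(r,o \right)} = -4 + r$ ($u{\left(r,o \right)} = \left(r + 2\right) - 6 = \left(2 + r\right) - 6 = -4 + r$)
$j = 41$ ($j = - 5 \left(- \frac{6}{5} - 7\right) = \left(-5\right) \left(- \frac{41}{5}\right) = 41$)
$j \left(-1336\right) = 41 \left(-1336\right) = -54776$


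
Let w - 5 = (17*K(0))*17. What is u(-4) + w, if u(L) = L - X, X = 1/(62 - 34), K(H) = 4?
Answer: 32395/28 ≈ 1157.0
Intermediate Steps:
w = 1161 (w = 5 + (17*4)*17 = 5 + 68*17 = 5 + 1156 = 1161)
X = 1/28 ≈ 0.035714
u(L) = -1/28 + L (u(L) = L - 1*1/28 = L - 1/28 = -1/28 + L)
u(-4) + w = (-1/28 - 4) + 1161 = -113/28 + 1161 = 32395/28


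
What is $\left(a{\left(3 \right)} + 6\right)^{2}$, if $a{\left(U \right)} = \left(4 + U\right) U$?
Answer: $729$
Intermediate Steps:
$a{\left(U \right)} = U \left(4 + U\right)$
$\left(a{\left(3 \right)} + 6\right)^{2} = \left(3 \left(4 + 3\right) + 6\right)^{2} = \left(3 \cdot 7 + 6\right)^{2} = \left(21 + 6\right)^{2} = 27^{2} = 729$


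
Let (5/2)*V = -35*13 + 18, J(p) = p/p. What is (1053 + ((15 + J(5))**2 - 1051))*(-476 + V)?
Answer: -839532/5 ≈ -1.6791e+5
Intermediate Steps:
J(p) = 1
V = -874/5 (V = 2*(-35*13 + 18)/5 = 2*(-455 + 18)/5 = (2/5)*(-437) = -874/5 ≈ -174.80)
(1053 + ((15 + J(5))**2 - 1051))*(-476 + V) = (1053 + ((15 + 1)**2 - 1051))*(-476 - 874/5) = (1053 + (16**2 - 1051))*(-3254/5) = (1053 + (256 - 1051))*(-3254/5) = (1053 - 795)*(-3254/5) = 258*(-3254/5) = -839532/5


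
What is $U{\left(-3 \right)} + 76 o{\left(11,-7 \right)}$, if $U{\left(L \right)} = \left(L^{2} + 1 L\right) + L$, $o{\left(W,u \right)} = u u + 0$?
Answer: $3727$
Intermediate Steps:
$o{\left(W,u \right)} = u^{2}$ ($o{\left(W,u \right)} = u^{2} + 0 = u^{2}$)
$U{\left(L \right)} = L^{2} + 2 L$ ($U{\left(L \right)} = \left(L^{2} + L\right) + L = \left(L + L^{2}\right) + L = L^{2} + 2 L$)
$U{\left(-3 \right)} + 76 o{\left(11,-7 \right)} = - 3 \left(2 - 3\right) + 76 \left(-7\right)^{2} = \left(-3\right) \left(-1\right) + 76 \cdot 49 = 3 + 3724 = 3727$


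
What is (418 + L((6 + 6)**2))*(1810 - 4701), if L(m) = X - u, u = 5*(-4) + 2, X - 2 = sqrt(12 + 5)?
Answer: -1266258 - 2891*sqrt(17) ≈ -1.2782e+6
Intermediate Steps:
X = 2 + sqrt(17) (X = 2 + sqrt(12 + 5) = 2 + sqrt(17) ≈ 6.1231)
u = -18 (u = -20 + 2 = -18)
L(m) = 20 + sqrt(17) (L(m) = (2 + sqrt(17)) - 1*(-18) = (2 + sqrt(17)) + 18 = 20 + sqrt(17))
(418 + L((6 + 6)**2))*(1810 - 4701) = (418 + (20 + sqrt(17)))*(1810 - 4701) = (438 + sqrt(17))*(-2891) = -1266258 - 2891*sqrt(17)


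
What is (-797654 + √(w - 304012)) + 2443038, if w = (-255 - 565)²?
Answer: 1645384 + 18*√1137 ≈ 1.6460e+6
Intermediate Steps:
w = 672400 (w = (-820)² = 672400)
(-797654 + √(w - 304012)) + 2443038 = (-797654 + √(672400 - 304012)) + 2443038 = (-797654 + √368388) + 2443038 = (-797654 + 18*√1137) + 2443038 = 1645384 + 18*√1137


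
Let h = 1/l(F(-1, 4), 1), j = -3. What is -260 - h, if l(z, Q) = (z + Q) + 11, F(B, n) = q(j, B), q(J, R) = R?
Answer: -2861/11 ≈ -260.09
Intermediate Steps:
F(B, n) = B
l(z, Q) = 11 + Q + z (l(z, Q) = (Q + z) + 11 = 11 + Q + z)
h = 1/11 (h = 1/(11 + 1 - 1) = 1/11 ≈ 0.090909)
-260 - h = -260 - 1*1/11 = -260 - 1/11 = -2861/11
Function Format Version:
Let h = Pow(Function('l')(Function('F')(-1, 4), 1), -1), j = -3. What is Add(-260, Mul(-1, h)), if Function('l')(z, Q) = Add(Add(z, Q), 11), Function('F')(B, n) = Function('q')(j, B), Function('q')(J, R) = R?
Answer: Rational(-2861, 11) ≈ -260.09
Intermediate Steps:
Function('F')(B, n) = B
Function('l')(z, Q) = Add(11, Q, z) (Function('l')(z, Q) = Add(Add(Q, z), 11) = Add(11, Q, z))
h = Rational(1, 11) (h = Pow(Add(11, 1, -1), -1) = Pow(11, -1) = Rational(1, 11) ≈ 0.090909)
Add(-260, Mul(-1, h)) = Add(-260, Mul(-1, Rational(1, 11))) = Add(-260, Rational(-1, 11)) = Rational(-2861, 11)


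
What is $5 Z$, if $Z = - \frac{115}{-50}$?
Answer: $\frac{23}{2} \approx 11.5$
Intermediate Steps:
$Z = \frac{23}{10}$ ($Z = \left(-115\right) \left(- \frac{1}{50}\right) = \frac{23}{10} \approx 2.3$)
$5 Z = 5 \cdot \frac{23}{10} = \frac{23}{2}$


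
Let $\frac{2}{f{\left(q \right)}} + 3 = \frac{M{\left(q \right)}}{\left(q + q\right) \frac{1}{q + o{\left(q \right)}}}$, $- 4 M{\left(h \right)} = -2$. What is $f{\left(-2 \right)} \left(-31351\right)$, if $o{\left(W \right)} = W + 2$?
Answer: $\frac{250808}{11} \approx 22801.0$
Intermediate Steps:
$M{\left(h \right)} = \frac{1}{2}$ ($M{\left(h \right)} = \left(- \frac{1}{4}\right) \left(-2\right) = \frac{1}{2}$)
$o{\left(W \right)} = 2 + W$
$f{\left(q \right)} = \frac{2}{-3 + \frac{2 + 2 q}{4 q}}$ ($f{\left(q \right)} = \frac{2}{-3 + \frac{1}{2 \frac{q + q}{q + \left(2 + q\right)}}} = \frac{2}{-3 + \frac{1}{2 \frac{2 q}{2 + 2 q}}} = \frac{2}{-3 + \frac{\frac{1}{2} \frac{1}{q} \left(2 + 2 q\right)}{2}} = \frac{2}{-3 + \frac{2 + 2 q}{4 q}}$)
$f{\left(-2 \right)} \left(-31351\right) = 4 \left(-2\right) \frac{1}{1 - -10} \left(-31351\right) = 4 \left(-2\right) \frac{1}{1 + 10} \left(-31351\right) = 4 \left(-2\right) \frac{1}{11} \left(-31351\right) = \left(- \frac{8}{11}\right) \left(-31351\right) = \frac{250808}{11}$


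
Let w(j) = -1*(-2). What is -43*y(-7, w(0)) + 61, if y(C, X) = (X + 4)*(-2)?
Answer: 577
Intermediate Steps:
w(j) = 2
y(C, X) = -8 - 2*X (y(C, X) = (4 + X)*(-2) = -8 - 2*X)
-43*y(-7, w(0)) + 61 = -43*(-8 - 2*2) + 61 = -43*(-8 - 4) + 61 = -43*(-12) + 61 = 516 + 61 = 577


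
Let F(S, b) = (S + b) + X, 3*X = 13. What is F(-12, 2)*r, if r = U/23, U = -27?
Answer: 153/23 ≈ 6.6522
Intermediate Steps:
X = 13/3 (X = (1/3)*13 = 13/3 ≈ 4.3333)
r = -27/23 ≈ -1.1739
F(S, b) = 13/3 + S + b (F(S, b) = (S + b) + 13/3 = 13/3 + S + b)
F(-12, 2)*r = (13/3 - 12 + 2)*(-27/23) = -17/3*(-27/23) = 153/23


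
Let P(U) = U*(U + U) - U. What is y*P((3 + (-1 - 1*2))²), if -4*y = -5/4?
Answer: 0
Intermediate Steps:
P(U) = -U + 2*U² (P(U) = U*(2*U) - U = 2*U² - U = -U + 2*U²)
y = 5/16 (y = -(-5)/(4*4) = -¼*(-5/4) = 5/16 ≈ 0.31250)
y*P((3 + (-1 - 1*2))²) = 5*((3 + (-1 - 1*2))²*(-1 + 2*(3 + (-1 - 1*2))²))/16 = 5*((3 + (-1 - 2))²*(-1 + 2*(3 + (-1 - 2))²))/16 = 5*((3 - 3)²*(-1 + 2*(3 - 3)²))/16 = 5*(0²*(-1 + 2*0²))/16 = 5*(0*(-1 + 2*0))/16 = 5*(0*(-1 + 0))/16 = 5*(0*(-1))/16 = (5/16)*0 = 0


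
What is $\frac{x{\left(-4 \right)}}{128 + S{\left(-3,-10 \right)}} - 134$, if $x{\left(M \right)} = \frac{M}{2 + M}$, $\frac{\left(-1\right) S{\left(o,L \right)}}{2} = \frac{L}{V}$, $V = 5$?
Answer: $- \frac{8843}{66} \approx -133.98$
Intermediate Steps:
$S{\left(o,L \right)} = - \frac{2 L}{5}$ ($S{\left(o,L \right)} = - 2 \frac{L}{5} = - \frac{2 L}{5}$)
$\frac{x{\left(-4 \right)}}{128 + S{\left(-3,-10 \right)}} - 134 = \frac{\left(-4\right) \frac{1}{2 - 4}}{128 - -4} - 134 = \frac{\left(-4\right) \frac{1}{-2}}{128 + 4} - 134 = \frac{\left(-4\right) \left(- \frac{1}{2}\right)}{132} - 134 = \frac{1}{132} \cdot 2 - 134 = \frac{1}{66} - 134 = - \frac{8843}{66}$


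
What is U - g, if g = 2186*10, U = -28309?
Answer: -50169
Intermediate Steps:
g = 21860
U - g = -28309 - 1*21860 = -28309 - 21860 = -50169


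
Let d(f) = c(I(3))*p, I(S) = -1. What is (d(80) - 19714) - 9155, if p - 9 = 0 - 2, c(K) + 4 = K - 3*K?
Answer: -28883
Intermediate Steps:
c(K) = -4 - 2*K (c(K) = -4 + (K - 3*K) = -4 - 2*K)
p = 7 (p = 9 + (0 - 2) = 9 - 2 = 7)
d(f) = -14 (d(f) = (-4 - 2*(-1))*7 = (-4 + 2)*7 = -2*7 = -14)
(d(80) - 19714) - 9155 = (-14 - 19714) - 9155 = -19728 - 9155 = -28883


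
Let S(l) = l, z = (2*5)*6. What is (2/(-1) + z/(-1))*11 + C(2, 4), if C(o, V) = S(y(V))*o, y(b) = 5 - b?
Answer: -680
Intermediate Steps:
z = 60 (z = 10*6 = 60)
C(o, V) = o*(5 - V) (C(o, V) = (5 - V)*o = o*(5 - V))
(2/(-1) + z/(-1))*11 + C(2, 4) = (2/(-1) + 60/(-1))*11 + 2*(5 - 1*4) = (2*(-1) + 60*(-1))*11 + 2*(5 - 4) = (-2 - 60)*11 + 2*1 = -62*11 + 2 = -682 + 2 = -680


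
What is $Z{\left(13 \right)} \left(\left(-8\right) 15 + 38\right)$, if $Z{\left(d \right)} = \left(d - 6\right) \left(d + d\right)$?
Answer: $-14924$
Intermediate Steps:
$Z{\left(d \right)} = 2 d \left(-6 + d\right)$ ($Z{\left(d \right)} = \left(-6 + d\right) 2 d = 2 d \left(-6 + d\right)$)
$Z{\left(13 \right)} \left(\left(-8\right) 15 + 38\right) = 2 \cdot 13 \left(-6 + 13\right) \left(\left(-8\right) 15 + 38\right) = 2 \cdot 13 \cdot 7 \left(-120 + 38\right) = 182 \left(-82\right) = -14924$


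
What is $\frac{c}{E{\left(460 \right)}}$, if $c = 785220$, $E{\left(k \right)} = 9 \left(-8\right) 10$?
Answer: $- \frac{13087}{12} \approx -1090.6$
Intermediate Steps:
$E{\left(k \right)} = -720$ ($E{\left(k \right)} = \left(-72\right) 10 = -720$)
$\frac{c}{E{\left(460 \right)}} = \frac{785220}{-720} = 785220 \left(- \frac{1}{720}\right) = - \frac{13087}{12}$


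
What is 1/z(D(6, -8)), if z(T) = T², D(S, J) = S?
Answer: 1/36 ≈ 0.027778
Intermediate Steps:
1/z(D(6, -8)) = 1/(6²) = 1/36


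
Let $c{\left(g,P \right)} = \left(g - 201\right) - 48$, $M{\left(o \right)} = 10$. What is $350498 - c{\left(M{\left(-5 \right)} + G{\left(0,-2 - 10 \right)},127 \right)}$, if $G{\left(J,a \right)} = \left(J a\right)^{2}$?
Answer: $350737$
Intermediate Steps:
$G{\left(J,a \right)} = J^{2} a^{2}$
$c{\left(g,P \right)} = -249 + g$ ($c{\left(g,P \right)} = \left(-201 + g\right) - 48 = -249 + g$)
$350498 - c{\left(M{\left(-5 \right)} + G{\left(0,-2 - 10 \right)},127 \right)} = 350498 - \left(-249 + \left(10 + 0^{2} \left(-2 - 10\right)^{2}\right)\right) = 350498 - \left(-249 + \left(10 + 0 \left(-2 - 10\right)^{2}\right)\right) = 350498 - \left(-249 + \left(10 + 0 \left(-12\right)^{2}\right)\right) = 350498 - \left(-249 + \left(10 + 0 \cdot 144\right)\right) = 350498 - \left(-249 + \left(10 + 0\right)\right) = 350498 - \left(-249 + 10\right) = 350498 - -239 = 350498 + 239 = 350737$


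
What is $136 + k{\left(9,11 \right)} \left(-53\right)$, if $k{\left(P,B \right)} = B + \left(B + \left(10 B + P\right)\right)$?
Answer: $-7337$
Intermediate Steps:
$k{\left(P,B \right)} = P + 12 B$ ($k{\left(P,B \right)} = B + \left(B + \left(P + 10 B\right)\right) = B + \left(P + 11 B\right) = P + 12 B$)
$136 + k{\left(9,11 \right)} \left(-53\right) = 136 + \left(9 + 12 \cdot 11\right) \left(-53\right) = 136 + \left(9 + 132\right) \left(-53\right) = 136 + 141 \left(-53\right) = 136 - 7473 = -7337$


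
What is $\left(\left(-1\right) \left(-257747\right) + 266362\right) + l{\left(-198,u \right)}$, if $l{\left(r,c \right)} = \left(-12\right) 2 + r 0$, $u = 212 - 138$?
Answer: $524085$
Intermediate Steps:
$u = 74$
$l{\left(r,c \right)} = -24$ ($l{\left(r,c \right)} = -24 + 0 = -24$)
$\left(\left(-1\right) \left(-257747\right) + 266362\right) + l{\left(-198,u \right)} = \left(\left(-1\right) \left(-257747\right) + 266362\right) - 24 = \left(257747 + 266362\right) - 24 = 524109 - 24 = 524085$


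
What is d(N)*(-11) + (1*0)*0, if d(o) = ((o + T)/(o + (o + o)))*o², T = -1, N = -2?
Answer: -22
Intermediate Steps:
d(o) = o*(-1 + o)/3 (d(o) = ((o - 1)/(o + (o + o)))*o² = ((-1 + o)/(o + 2*o))*o² = ((-1 + o)/((3*o)))*o² = ((-1 + o)*(1/(3*o)))*o² = ((-1 + o)/(3*o))*o² = o*(-1 + o)/3)
d(N)*(-11) + (1*0)*0 = ((⅓)*(-2)*(-1 - 2))*(-11) + (1*0)*0 = ((⅓)*(-2)*(-3))*(-11) + 0*0 = 2*(-11) + 0 = -22 + 0 = -22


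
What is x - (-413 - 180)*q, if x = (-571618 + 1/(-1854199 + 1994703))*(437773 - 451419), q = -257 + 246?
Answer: 547986163104837/70252 ≈ 7.8003e+9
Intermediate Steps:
q = -11
x = 547986621358633/70252 (x = (-571618 + 1/140504)*(-13646) = -80314615471/140504*(-13646) = 547986621358633/70252 ≈ 7.8003e+9)
x - (-413 - 180)*q = 547986621358633/70252 - (-413 - 180)*(-11) = 547986621358633/70252 - (-593)*(-11) = 547986621358633/70252 - 1*6523 = 547986621358633/70252 - 6523 = 547986163104837/70252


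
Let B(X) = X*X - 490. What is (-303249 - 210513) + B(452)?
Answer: -309948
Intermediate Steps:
B(X) = -490 + X² (B(X) = X² - 490 = -490 + X²)
(-303249 - 210513) + B(452) = (-303249 - 210513) + (-490 + 452²) = -513762 + (-490 + 204304) = -513762 + 203814 = -309948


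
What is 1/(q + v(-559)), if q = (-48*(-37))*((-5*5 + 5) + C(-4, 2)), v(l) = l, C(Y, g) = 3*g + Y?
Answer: -1/32527 ≈ -3.0744e-5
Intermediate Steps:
C(Y, g) = Y + 3*g
q = -31968 (q = (-48*(-37))*((-5*5 + 5) + (-4 + 3*2)) = 1776*((-25 + 5) + (-4 + 6)) = 1776*(-20 + 2) = 1776*(-18) = -31968)
1/(q + v(-559)) = 1/(-31968 - 559) = 1/(-32527) = -1/32527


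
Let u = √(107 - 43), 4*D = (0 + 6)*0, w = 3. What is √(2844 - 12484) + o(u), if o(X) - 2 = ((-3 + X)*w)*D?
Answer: 2 + 2*I*√2410 ≈ 2.0 + 98.183*I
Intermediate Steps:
D = 0 (D = ((0 + 6)*0)/4 = (6*0)/4 = (¼)*0 = 0)
u = 8 (u = √64 = 8)
o(X) = 2 (o(X) = 2 + ((-3 + X)*3)*0 = 2 + (-9 + 3*X)*0 = 2 + 0 = 2)
√(2844 - 12484) + o(u) = √(2844 - 12484) + 2 = √(-9640) + 2 = 2*I*√2410 + 2 = 2 + 2*I*√2410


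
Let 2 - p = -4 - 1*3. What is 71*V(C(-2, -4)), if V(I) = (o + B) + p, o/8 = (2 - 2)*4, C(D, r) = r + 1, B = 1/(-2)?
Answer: 1207/2 ≈ 603.50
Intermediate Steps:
p = 9 (p = 2 - (-4 - 1*3) = 2 - (-4 - 3) = 2 - 1*(-7) = 2 + 7 = 9)
B = -½ ≈ -0.50000
C(D, r) = 1 + r
o = 0 (o = 8*((2 - 2)*4) = 8*(0*4) = 8*0 = 0)
V(I) = 17/2 (V(I) = (0 - ½) + 9 = -½ + 9 = 17/2)
71*V(C(-2, -4)) = 71*(17/2) = 1207/2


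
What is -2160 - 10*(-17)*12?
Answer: -120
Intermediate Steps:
-2160 - 10*(-17)*12 = -2160 + 170*12 = -2160 + 2040 = -120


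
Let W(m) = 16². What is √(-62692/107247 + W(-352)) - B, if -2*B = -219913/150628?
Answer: -219913/301256 + 2*√14988610905/15321 ≈ 15.252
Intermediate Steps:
W(m) = 256
B = 219913/301256 (B = -(-219913)/(2*150628) = -½*(-219913/150628) = 219913/301256 ≈ 0.72999)
√(-62692/107247 + W(-352)) - B = √(-62692/107247 + 256) - 1*219913/301256 = √(-62692*1/107247 + 256) - 219913/301256 = √(-8956/15321 + 256) - 219913/301256 = √(3913220/15321) - 219913/301256 = 2*√14988610905/15321 - 219913/301256 = -219913/301256 + 2*√14988610905/15321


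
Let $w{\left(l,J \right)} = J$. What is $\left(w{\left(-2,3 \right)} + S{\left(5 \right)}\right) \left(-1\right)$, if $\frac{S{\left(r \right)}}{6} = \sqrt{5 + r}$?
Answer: $-3 - 6 \sqrt{10} \approx -21.974$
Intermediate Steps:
$S{\left(r \right)} = 6 \sqrt{5 + r}$
$\left(w{\left(-2,3 \right)} + S{\left(5 \right)}\right) \left(-1\right) = \left(3 + 6 \sqrt{5 + 5}\right) \left(-1\right) = \left(3 + 6 \sqrt{10}\right) \left(-1\right) = -3 - 6 \sqrt{10}$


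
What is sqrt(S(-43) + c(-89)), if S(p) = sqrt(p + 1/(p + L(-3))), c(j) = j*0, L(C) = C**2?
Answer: (-1463)**(1/4)*34**(3/4)/34 ≈ 1.811 + 1.811*I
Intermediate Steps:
c(j) = 0
S(p) = sqrt(p + 1/(9 + p)) (S(p) = sqrt(p + 1/(p + (-3)**2)) = sqrt(p + 1/(p + 9)) = sqrt(p + 1/(9 + p)))
sqrt(S(-43) + c(-89)) = sqrt(sqrt((1 - 43*(9 - 43))/(9 - 43)) + 0) = sqrt(sqrt((1 - 43*(-34))/(-34)) + 0) = sqrt(sqrt(-(1 + 1462)/34) + 0) = sqrt(sqrt(-1/34*1463) + 0) = sqrt(sqrt(-1463/34) + 0) = sqrt(I*sqrt(49742)/34 + 0) = sqrt(I*sqrt(49742)/34) = 34**(3/4)*1463**(1/4)*sqrt(I)/34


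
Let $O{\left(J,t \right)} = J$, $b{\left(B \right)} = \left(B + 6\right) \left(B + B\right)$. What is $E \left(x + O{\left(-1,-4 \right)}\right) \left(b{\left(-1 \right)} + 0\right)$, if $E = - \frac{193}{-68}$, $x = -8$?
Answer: $\frac{8685}{34} \approx 255.44$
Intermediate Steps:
$b{\left(B \right)} = 2 B \left(6 + B\right)$ ($b{\left(B \right)} = \left(6 + B\right) 2 B = 2 B \left(6 + B\right)$)
$E = \frac{193}{68}$ ($E = \left(-193\right) \left(- \frac{1}{68}\right) = \frac{193}{68} \approx 2.8382$)
$E \left(x + O{\left(-1,-4 \right)}\right) \left(b{\left(-1 \right)} + 0\right) = \frac{193 \left(-8 - 1\right) \left(2 \left(-1\right) \left(6 - 1\right) + 0\right)}{68} = \frac{193 \left(- 9 \left(2 \left(-1\right) 5 + 0\right)\right)}{68} = \frac{193 \left(- 9 \left(-10 + 0\right)\right)}{68} = \frac{193 \left(\left(-9\right) \left(-10\right)\right)}{68} = \frac{193}{68} \cdot 90 = \frac{8685}{34}$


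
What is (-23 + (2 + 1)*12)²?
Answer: 169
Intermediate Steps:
(-23 + (2 + 1)*12)² = (-23 + 3*12)² = (-23 + 36)² = 13² = 169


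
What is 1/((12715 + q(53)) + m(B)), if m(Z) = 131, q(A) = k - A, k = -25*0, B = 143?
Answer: 1/12793 ≈ 7.8168e-5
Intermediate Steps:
k = 0
q(A) = -A (q(A) = 0 - A = -A)
1/((12715 + q(53)) + m(B)) = 1/((12715 - 1*53) + 131) = 1/((12715 - 53) + 131) = 1/(12662 + 131) = 1/12793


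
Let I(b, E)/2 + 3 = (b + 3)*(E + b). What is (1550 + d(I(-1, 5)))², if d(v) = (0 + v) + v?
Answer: 2464900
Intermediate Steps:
I(b, E) = -6 + 2*(3 + b)*(E + b) (I(b, E) = -6 + 2*((b + 3)*(E + b)) = -6 + 2*((3 + b)*(E + b)) = -6 + 2*(3 + b)*(E + b))
d(v) = 2*v (d(v) = v + v = 2*v)
(1550 + d(I(-1, 5)))² = (1550 + 2*(-6 + 2*(-1)² + 6*5 + 6*(-1) + 2*5*(-1)))² = (1550 + 2*(-6 + 2*1 + 30 - 6 - 10))² = (1550 + 2*(-6 + 2 + 30 - 6 - 10))² = (1550 + 2*10)² = (1550 + 20)² = 1570² = 2464900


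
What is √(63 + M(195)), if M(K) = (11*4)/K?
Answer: √2404155/195 ≈ 7.9515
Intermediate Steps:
M(K) = 44/K
√(63 + M(195)) = √(63 + 44/195) = √(12329/195) = √2404155/195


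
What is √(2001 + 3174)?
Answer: 15*√23 ≈ 71.938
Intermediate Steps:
√(2001 + 3174) = √5175 = 15*√23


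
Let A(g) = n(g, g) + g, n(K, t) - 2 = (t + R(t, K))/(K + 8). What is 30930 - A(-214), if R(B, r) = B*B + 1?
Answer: 6460835/206 ≈ 31363.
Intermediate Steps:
R(B, r) = 1 + B² (R(B, r) = B² + 1 = 1 + B²)
n(K, t) = 2 + (1 + t + t²)/(8 + K) (n(K, t) = 2 + (t + (1 + t²))/(K + 8) = 2 + (1 + t + t²)/(8 + K))
A(g) = g + (17 + g² + 3*g)/(8 + g) (A(g) = (17 + g + g² + 2*g)/(8 + g) + g = (17 + g² + 3*g)/(8 + g) + g = g + (17 + g² + 3*g)/(8 + g))
30930 - A(-214) = 30930 - (17 + 2*(-214)² + 11*(-214))/(8 - 214) = 30930 - (17 + 2*45796 - 2354)/(-206) = 30930 - (-1)*(17 + 91592 - 2354)/206 = 30930 - (-1)*89255/206 = 30930 - 1*(-89255/206) = 30930 + 89255/206 = 6460835/206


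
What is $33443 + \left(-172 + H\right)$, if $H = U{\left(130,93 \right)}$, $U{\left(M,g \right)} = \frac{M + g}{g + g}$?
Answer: $\frac{6188629}{186} \approx 33272.0$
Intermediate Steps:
$U{\left(M,g \right)} = \frac{M + g}{2 g}$
$H = \frac{223}{186}$ ($H = \frac{130 + 93}{2 \cdot 93} = \frac{1}{2} \cdot \frac{1}{93} \cdot 223 = \frac{223}{186} \approx 1.1989$)
$33443 + \left(-172 + H\right) = 33443 + \left(-172 + \frac{223}{186}\right) = 33443 - \frac{31769}{186} = \frac{6188629}{186}$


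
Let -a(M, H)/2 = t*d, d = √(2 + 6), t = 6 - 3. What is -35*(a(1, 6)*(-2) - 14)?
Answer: 490 - 840*√2 ≈ -697.94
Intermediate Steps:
t = 3
d = 2*√2 (d = √8 = 2*√2 ≈ 2.8284)
a(M, H) = -12*√2 (a(M, H) = -6*2*√2 = -12*√2)
-35*(a(1, 6)*(-2) - 14) = -35*(-12*√2*(-2) - 14) = -35*(24*√2 - 14) = -35*(-14 + 24*√2) = 490 - 840*√2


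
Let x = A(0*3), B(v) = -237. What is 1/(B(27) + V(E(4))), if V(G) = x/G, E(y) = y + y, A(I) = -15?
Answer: -8/1911 ≈ -0.0041863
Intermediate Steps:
E(y) = 2*y
x = -15
V(G) = -15/G
1/(B(27) + V(E(4))) = 1/(-237 - 15/(2*4)) = 1/(-237 - 15/8) = 1/(-1911/8) = -8/1911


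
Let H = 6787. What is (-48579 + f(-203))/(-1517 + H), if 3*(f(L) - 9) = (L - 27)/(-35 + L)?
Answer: -3467875/376278 ≈ -9.2163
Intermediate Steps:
f(L) = 9 + (-27 + L)/(3*(-35 + L)) (f(L) = 9 + ((L - 27)/(-35 + L))/3 = 9 + ((-27 + L)/(-35 + L))/3 = 9 + (-27 + L)/(3*(-35 + L)))
(-48579 + f(-203))/(-1517 + H) = (-48579 + 4*(-243 + 7*(-203))/(3*(-35 - 203)))/(-1517 + 6787) = (-48579 + (4/3)*(-243 - 1421)/(-238))/5270 = (-48579 + (4/3)*(-1/238)*(-1664))*(1/5270) = (-48579 + 3328/357)*(1/5270) = -17339375/357*1/5270 = -3467875/376278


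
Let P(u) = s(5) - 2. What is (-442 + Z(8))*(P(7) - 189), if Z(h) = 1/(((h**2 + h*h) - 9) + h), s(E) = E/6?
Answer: 21349251/254 ≈ 84052.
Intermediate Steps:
s(E) = E/6 (s(E) = E*(1/6) = E/6)
P(u) = -7/6 (P(u) = (1/6)*5 - 2 = 5/6 - 2 = -7/6)
Z(h) = 1/(-9 + h + 2*h**2) (Z(h) = 1/(((h**2 + h**2) - 9) + h) = 1/((2*h**2 - 9) + h) = 1/((-9 + 2*h**2) + h) = 1/(-9 + h + 2*h**2))
(-442 + Z(8))*(P(7) - 189) = (-442 + 1/(-9 + 8 + 2*8**2))*(-7/6 - 189) = (-442 + 1/(-9 + 8 + 2*64))*(-1141/6) = (-442 + 1/(-9 + 8 + 128))*(-1141/6) = (-442 + 1/127)*(-1141/6) = -56133/127*(-1141/6) = 21349251/254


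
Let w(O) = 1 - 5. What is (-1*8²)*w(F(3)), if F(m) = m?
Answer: 256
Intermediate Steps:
w(O) = -4
(-1*8²)*w(F(3)) = -1*8²*(-4) = -1*64*(-4) = -64*(-4) = 256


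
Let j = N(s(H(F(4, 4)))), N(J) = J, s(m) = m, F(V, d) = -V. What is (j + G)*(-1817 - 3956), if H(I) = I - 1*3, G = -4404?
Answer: 25464703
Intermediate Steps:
H(I) = -3 + I (H(I) = I - 3 = -3 + I)
j = -7 (j = -3 - 1*4 = -3 - 4 = -7)
(j + G)*(-1817 - 3956) = (-7 - 4404)*(-1817 - 3956) = -4411*(-5773) = 25464703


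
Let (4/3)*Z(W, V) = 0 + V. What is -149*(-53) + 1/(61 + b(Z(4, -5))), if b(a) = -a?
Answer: 2045327/259 ≈ 7897.0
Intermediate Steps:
Z(W, V) = 3*V/4 (Z(W, V) = 3*(0 + V)/4 = 3*V/4)
-149*(-53) + 1/(61 + b(Z(4, -5))) = -149*(-53) + 1/(61 - 3*(-5)/4) = 7897 + 1/(61 - 1*(-15/4)) = 7897 + 1/(61 + 15/4) = 7897 + 1/(259/4) = 7897 + 4/259 = 2045327/259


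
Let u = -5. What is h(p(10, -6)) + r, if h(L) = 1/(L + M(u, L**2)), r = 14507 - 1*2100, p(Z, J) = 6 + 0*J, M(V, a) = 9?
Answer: 186106/15 ≈ 12407.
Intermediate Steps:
p(Z, J) = 6 (p(Z, J) = 6 + 0 = 6)
r = 12407 (r = 14507 - 2100 = 12407)
h(L) = 1/(9 + L) (h(L) = 1/(L + 9) = 1/(9 + L))
h(p(10, -6)) + r = 1/(9 + 6) + 12407 = 1/15 + 12407 = 186106/15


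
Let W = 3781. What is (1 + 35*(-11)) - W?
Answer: -4165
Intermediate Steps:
(1 + 35*(-11)) - W = (1 + 35*(-11)) - 1*3781 = (1 - 385) - 3781 = -384 - 3781 = -4165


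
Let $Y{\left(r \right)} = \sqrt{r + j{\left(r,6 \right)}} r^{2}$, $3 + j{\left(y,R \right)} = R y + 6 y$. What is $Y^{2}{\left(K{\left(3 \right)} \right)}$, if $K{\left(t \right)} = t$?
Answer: $2916$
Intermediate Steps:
$j{\left(y,R \right)} = -3 + 6 y + R y$ ($j{\left(y,R \right)} = -3 + \left(R y + 6 y\right) = -3 + \left(6 y + R y\right) = -3 + 6 y + R y$)
$Y{\left(r \right)} = r^{2} \sqrt{-3 + 13 r}$ ($Y{\left(r \right)} = \sqrt{r + \left(-3 + 6 r + 6 r\right)} r^{2} = \sqrt{r + \left(-3 + 12 r\right)} r^{2} = \sqrt{-3 + 13 r} r^{2} = r^{2} \sqrt{-3 + 13 r}$)
$Y^{2}{\left(K{\left(3 \right)} \right)} = \left(3^{2} \sqrt{-3 + 13 \cdot 3}\right)^{2} = \left(9 \sqrt{-3 + 39}\right)^{2} = \left(9 \sqrt{36}\right)^{2} = \left(9 \cdot 6\right)^{2} = 54^{2} = 2916$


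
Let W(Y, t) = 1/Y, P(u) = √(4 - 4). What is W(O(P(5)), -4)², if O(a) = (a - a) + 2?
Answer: ¼ ≈ 0.25000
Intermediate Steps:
P(u) = 0 (P(u) = √0 = 0)
O(a) = 2 (O(a) = 0 + 2 = 2)
W(O(P(5)), -4)² = (1/2)² = (½)² = ¼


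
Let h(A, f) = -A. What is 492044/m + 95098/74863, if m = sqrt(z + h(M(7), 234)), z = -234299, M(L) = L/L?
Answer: 95098/74863 - 246022*I*sqrt(2343)/11715 ≈ 1.2703 - 1016.5*I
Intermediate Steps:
M(L) = 1
m = 10*I*sqrt(2343) (m = sqrt(-234299 - 1*1) = sqrt(-234299 - 1) = sqrt(-234300) = 10*I*sqrt(2343) ≈ 484.05*I)
492044/m + 95098/74863 = 492044/((10*I*sqrt(2343))) + 95098/74863 = 492044*(-I*sqrt(2343)/23430) + 95098*(1/74863) = -246022*I*sqrt(2343)/11715 + 95098/74863 = 95098/74863 - 246022*I*sqrt(2343)/11715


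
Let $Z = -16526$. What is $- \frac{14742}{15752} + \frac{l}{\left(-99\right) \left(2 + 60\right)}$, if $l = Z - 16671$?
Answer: $\frac{9828017}{2197404} \approx 4.4726$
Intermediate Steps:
$l = -33197$ ($l = -16526 - 16671 = -33197$)
$- \frac{14742}{15752} + \frac{l}{\left(-99\right) \left(2 + 60\right)} = - \frac{14742}{15752} - \frac{33197}{\left(-99\right) \left(2 + 60\right)} = \left(-14742\right) \frac{1}{15752} - \frac{33197}{\left(-99\right) 62} = - \frac{7371}{7876} - \frac{33197}{-6138} = - \frac{7371}{7876} - - \frac{33197}{6138} = - \frac{7371}{7876} + \frac{33197}{6138} = \frac{9828017}{2197404}$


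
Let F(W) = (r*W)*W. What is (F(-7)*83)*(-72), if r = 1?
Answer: -292824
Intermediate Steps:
F(W) = W**2 (F(W) = (1*W)*W = W*W = W**2)
(F(-7)*83)*(-72) = ((-7)**2*83)*(-72) = (49*83)*(-72) = 4067*(-72) = -292824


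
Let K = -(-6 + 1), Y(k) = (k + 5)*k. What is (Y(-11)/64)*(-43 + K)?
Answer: -627/16 ≈ -39.188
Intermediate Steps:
Y(k) = k*(5 + k) (Y(k) = (5 + k)*k = k*(5 + k))
K = 5 (K = -1*(-5) = 5)
(Y(-11)/64)*(-43 + K) = (-11*(5 - 11)/64)*(-43 + 5) = (-11*(-6)*(1/64))*(-38) = (66*(1/64))*(-38) = (33/32)*(-38) = -627/16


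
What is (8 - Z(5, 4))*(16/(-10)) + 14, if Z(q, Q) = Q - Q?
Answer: 6/5 ≈ 1.2000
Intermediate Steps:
Z(q, Q) = 0
(8 - Z(5, 4))*(16/(-10)) + 14 = (8 - 1*0)*(16/(-10)) + 14 = (8 + 0)*(16*(-1/10)) + 14 = 8*(-8/5) + 14 = -64/5 + 14 = 6/5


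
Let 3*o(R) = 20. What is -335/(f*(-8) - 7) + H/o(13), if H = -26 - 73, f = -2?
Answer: -9373/180 ≈ -52.072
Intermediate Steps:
H = -99
o(R) = 20/3 (o(R) = (1/3)*20 = 20/3)
-335/(f*(-8) - 7) + H/o(13) = -335/(-2*(-8) - 7) - 99/20/3 = -335/(16 - 7) - 99*3/20 = -335/9 - 297/20 = -9373/180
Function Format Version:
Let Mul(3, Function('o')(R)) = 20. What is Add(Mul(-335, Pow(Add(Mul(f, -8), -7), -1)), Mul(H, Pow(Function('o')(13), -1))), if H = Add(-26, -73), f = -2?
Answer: Rational(-9373, 180) ≈ -52.072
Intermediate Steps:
H = -99
Function('o')(R) = Rational(20, 3) (Function('o')(R) = Mul(Rational(1, 3), 20) = Rational(20, 3))
Add(Mul(-335, Pow(Add(Mul(f, -8), -7), -1)), Mul(H, Pow(Function('o')(13), -1))) = Add(Mul(-335, Pow(Add(Mul(-2, -8), -7), -1)), Mul(-99, Pow(Rational(20, 3), -1))) = Add(Mul(-335, Pow(Add(16, -7), -1)), Mul(-99, Rational(3, 20))) = Add(Mul(-335, Pow(9, -1)), Rational(-297, 20)) = Add(Mul(-335, Rational(1, 9)), Rational(-297, 20)) = Add(Rational(-335, 9), Rational(-297, 20)) = Rational(-9373, 180)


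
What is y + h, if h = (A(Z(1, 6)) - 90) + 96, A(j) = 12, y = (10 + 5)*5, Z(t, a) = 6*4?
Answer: 93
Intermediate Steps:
Z(t, a) = 24
y = 75 (y = 15*5 = 75)
h = 18 (h = (12 - 90) + 96 = -78 + 96 = 18)
y + h = 75 + 18 = 93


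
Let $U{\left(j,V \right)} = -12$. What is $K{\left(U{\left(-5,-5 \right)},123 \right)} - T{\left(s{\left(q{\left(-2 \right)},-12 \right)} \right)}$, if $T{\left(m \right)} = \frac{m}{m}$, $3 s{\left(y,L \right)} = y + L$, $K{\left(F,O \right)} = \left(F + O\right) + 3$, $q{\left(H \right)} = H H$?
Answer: $113$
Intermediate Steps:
$q{\left(H \right)} = H^{2}$
$K{\left(F,O \right)} = 3 + F + O$
$s{\left(y,L \right)} = \frac{L}{3} + \frac{y}{3}$ ($s{\left(y,L \right)} = \frac{y + L}{3} = \frac{L + y}{3} = \frac{L}{3} + \frac{y}{3}$)
$T{\left(m \right)} = 1$
$K{\left(U{\left(-5,-5 \right)},123 \right)} - T{\left(s{\left(q{\left(-2 \right)},-12 \right)} \right)} = \left(3 - 12 + 123\right) - 1 = 114 - 1 = 113$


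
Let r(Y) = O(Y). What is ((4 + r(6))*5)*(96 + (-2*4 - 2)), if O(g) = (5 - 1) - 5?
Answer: 1290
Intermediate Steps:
O(g) = -1 (O(g) = 4 - 5 = -1)
r(Y) = -1
((4 + r(6))*5)*(96 + (-2*4 - 2)) = ((4 - 1)*5)*(96 + (-2*4 - 2)) = (3*5)*(96 + (-8 - 2)) = 15*(96 - 10) = 15*86 = 1290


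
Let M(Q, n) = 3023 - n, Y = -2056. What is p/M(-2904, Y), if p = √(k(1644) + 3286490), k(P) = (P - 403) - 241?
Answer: √3287490/5079 ≈ 0.35699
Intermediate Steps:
k(P) = -644 + P (k(P) = (-403 + P) - 241 = -644 + P)
p = √3287490 (p = √((-644 + 1644) + 3286490) = √(1000 + 3286490) = √3287490 ≈ 1813.1)
p/M(-2904, Y) = √3287490/(3023 - 1*(-2056)) = √3287490/(3023 + 2056) = √3287490/5079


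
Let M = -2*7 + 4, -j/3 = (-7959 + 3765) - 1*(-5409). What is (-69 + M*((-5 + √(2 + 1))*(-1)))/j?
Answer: 119/3645 - 2*√3/729 ≈ 0.027896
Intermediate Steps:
j = -3645 (j = -3*((-7959 + 3765) - 1*(-5409)) = -3*(-4194 + 5409) = -3*1215 = -3645)
M = -10 (M = -14 + 4 = -10)
(-69 + M*((-5 + √(2 + 1))*(-1)))/j = (-69 - 10*(-5 + √(2 + 1))*(-1))/(-3645) = (-69 - 10*(-5 + √3)*(-1))*(-1/3645) = (-69 - 10*(5 - √3))*(-1/3645) = (-69 + (-50 + 10*√3))*(-1/3645) = (-119 + 10*√3)*(-1/3645) = 119/3645 - 2*√3/729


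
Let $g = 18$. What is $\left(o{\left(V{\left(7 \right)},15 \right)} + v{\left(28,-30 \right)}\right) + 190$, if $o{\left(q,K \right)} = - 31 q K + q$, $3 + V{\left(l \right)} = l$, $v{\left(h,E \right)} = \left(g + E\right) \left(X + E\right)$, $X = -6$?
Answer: $-1234$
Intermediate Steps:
$v{\left(h,E \right)} = \left(-6 + E\right) \left(18 + E\right)$ ($v{\left(h,E \right)} = \left(18 + E\right) \left(-6 + E\right) = \left(-6 + E\right) \left(18 + E\right)$)
$V{\left(l \right)} = -3 + l$
$o{\left(q,K \right)} = q - 31 K q$ ($o{\left(q,K \right)} = - 31 K q + q = q - 31 K q$)
$\left(o{\left(V{\left(7 \right)},15 \right)} + v{\left(28,-30 \right)}\right) + 190 = \left(\left(-3 + 7\right) \left(1 - 465\right) + \left(-108 + \left(-30\right)^{2} + 12 \left(-30\right)\right)\right) + 190 = \left(4 \left(1 - 465\right) - -432\right) + 190 = \left(4 \left(-464\right) + 432\right) + 190 = \left(-1856 + 432\right) + 190 = -1424 + 190 = -1234$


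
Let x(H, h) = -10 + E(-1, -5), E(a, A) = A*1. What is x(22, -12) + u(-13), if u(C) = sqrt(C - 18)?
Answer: -15 + I*sqrt(31) ≈ -15.0 + 5.5678*I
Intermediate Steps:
E(a, A) = A
u(C) = sqrt(-18 + C)
x(H, h) = -15 (x(H, h) = -10 - 5 = -15)
x(22, -12) + u(-13) = -15 + sqrt(-18 - 13) = -15 + sqrt(-31) = -15 + I*sqrt(31)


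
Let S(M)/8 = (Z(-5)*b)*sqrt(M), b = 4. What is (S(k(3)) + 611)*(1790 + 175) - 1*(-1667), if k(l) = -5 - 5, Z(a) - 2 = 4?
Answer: 1202282 + 377280*I*sqrt(10) ≈ 1.2023e+6 + 1.1931e+6*I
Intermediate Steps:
Z(a) = 6 (Z(a) = 2 + 4 = 6)
k(l) = -10
S(M) = 192*sqrt(M) (S(M) = 8*((6*4)*sqrt(M)) = 8*(24*sqrt(M)) = 192*sqrt(M))
(S(k(3)) + 611)*(1790 + 175) - 1*(-1667) = (192*sqrt(-10) + 611)*(1790 + 175) - 1*(-1667) = (192*(I*sqrt(10)) + 611)*1965 + 1667 = (192*I*sqrt(10) + 611)*1965 + 1667 = (611 + 192*I*sqrt(10))*1965 + 1667 = (1200615 + 377280*I*sqrt(10)) + 1667 = 1202282 + 377280*I*sqrt(10)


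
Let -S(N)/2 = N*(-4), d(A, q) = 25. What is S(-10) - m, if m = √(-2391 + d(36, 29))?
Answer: -80 - 13*I*√14 ≈ -80.0 - 48.642*I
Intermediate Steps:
S(N) = 8*N (S(N) = -2*N*(-4) = -(-8)*N = 8*N)
m = 13*I*√14 (m = √(-2391 + 25) = √(-2366) = 13*I*√14 ≈ 48.642*I)
S(-10) - m = 8*(-10) - 13*I*√14 = -80 - 13*I*√14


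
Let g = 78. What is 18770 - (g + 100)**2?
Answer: -12914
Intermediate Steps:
18770 - (g + 100)**2 = 18770 - (78 + 100)**2 = 18770 - 1*178**2 = 18770 - 1*31684 = 18770 - 31684 = -12914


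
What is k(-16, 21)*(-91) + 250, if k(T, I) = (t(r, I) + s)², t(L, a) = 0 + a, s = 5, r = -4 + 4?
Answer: -61266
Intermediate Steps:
r = 0
t(L, a) = a
k(T, I) = (5 + I)² (k(T, I) = (I + 5)² = (5 + I)²)
k(-16, 21)*(-91) + 250 = (5 + 21)²*(-91) + 250 = 26²*(-91) + 250 = 676*(-91) + 250 = -61516 + 250 = -61266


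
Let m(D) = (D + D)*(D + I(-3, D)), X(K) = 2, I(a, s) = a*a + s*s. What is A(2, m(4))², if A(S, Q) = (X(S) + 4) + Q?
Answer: 56644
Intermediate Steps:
I(a, s) = a² + s²
m(D) = 2*D*(9 + D + D²) (m(D) = (D + D)*(D + ((-3)² + D²)) = (2*D)*(D + (9 + D²)) = (2*D)*(9 + D + D²) = 2*D*(9 + D + D²))
A(S, Q) = 6 + Q (A(S, Q) = (2 + 4) + Q = 6 + Q)
A(2, m(4))² = (6 + 2*4*(9 + 4 + 4²))² = (6 + 2*4*(9 + 4 + 16))² = (6 + 2*4*29)² = (6 + 232)² = 238² = 56644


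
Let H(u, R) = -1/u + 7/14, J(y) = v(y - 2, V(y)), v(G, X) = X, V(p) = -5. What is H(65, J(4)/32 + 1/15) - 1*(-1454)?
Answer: 189083/130 ≈ 1454.5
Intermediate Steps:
J(y) = -5
H(u, R) = ½ - 1/u (H(u, R) = -1/u + 7*(1/14) = -1/u + ½ = ½ - 1/u)
H(65, J(4)/32 + 1/15) - 1*(-1454) = (½)*(-2 + 65)/65 - 1*(-1454) = (½)*(1/65)*63 + 1454 = 63/130 + 1454 = 189083/130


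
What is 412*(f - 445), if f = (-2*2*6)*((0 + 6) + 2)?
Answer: -262444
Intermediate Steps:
f = -192 (f = (-4*6)*(6 + 2) = -24*8 = -192)
412*(f - 445) = 412*(-192 - 445) = 412*(-637) = -262444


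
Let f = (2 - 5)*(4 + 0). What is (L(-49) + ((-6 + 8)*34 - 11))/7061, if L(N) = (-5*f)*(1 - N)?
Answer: 3057/7061 ≈ 0.43294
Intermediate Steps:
f = -12 (f = -3*4 = -12)
L(N) = 60 - 60*N (L(N) = (-5*(-12))*(1 - N) = 60*(1 - N) = 60 - 60*N)
(L(-49) + ((-6 + 8)*34 - 11))/7061 = ((60 - 60*(-49)) + ((-6 + 8)*34 - 11))/7061 = ((60 + 2940) + (2*34 - 11))*(1/7061) = (3000 + (68 - 11))*(1/7061) = (3000 + 57)*(1/7061) = 3057*(1/7061) = 3057/7061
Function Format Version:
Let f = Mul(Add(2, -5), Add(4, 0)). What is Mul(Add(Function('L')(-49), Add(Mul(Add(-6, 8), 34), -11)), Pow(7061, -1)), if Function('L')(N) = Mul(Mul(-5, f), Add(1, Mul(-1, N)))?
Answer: Rational(3057, 7061) ≈ 0.43294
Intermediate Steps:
f = -12 (f = Mul(-3, 4) = -12)
Function('L')(N) = Add(60, Mul(-60, N)) (Function('L')(N) = Mul(Mul(-5, -12), Add(1, Mul(-1, N))) = Mul(60, Add(1, Mul(-1, N))) = Add(60, Mul(-60, N)))
Mul(Add(Function('L')(-49), Add(Mul(Add(-6, 8), 34), -11)), Pow(7061, -1)) = Mul(Add(Add(60, Mul(-60, -49)), Add(Mul(Add(-6, 8), 34), -11)), Pow(7061, -1)) = Mul(Add(Add(60, 2940), Add(Mul(2, 34), -11)), Rational(1, 7061)) = Mul(Add(3000, Add(68, -11)), Rational(1, 7061)) = Mul(Add(3000, 57), Rational(1, 7061)) = Mul(3057, Rational(1, 7061)) = Rational(3057, 7061)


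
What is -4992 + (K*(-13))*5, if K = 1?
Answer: -5057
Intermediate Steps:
-4992 + (K*(-13))*5 = -4992 + (1*(-13))*5 = -4992 - 13*5 = -4992 - 65 = -5057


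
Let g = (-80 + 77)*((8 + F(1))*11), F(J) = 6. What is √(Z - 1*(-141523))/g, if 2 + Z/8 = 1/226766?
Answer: -√1819172203879855/52382946 ≈ -0.81423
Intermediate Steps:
Z = -1814124/113383 (Z = -16 + 8/226766 = -16 + 8*(1/226766) = -16 + 4/113383 = -1814124/113383 ≈ -16.000)
g = -462 (g = (-80 + 77)*((8 + 6)*11) = -42*11 = -3*154 = -462)
√(Z - 1*(-141523))/g = √(-1814124/113383 - 1*(-141523))/(-462) = √(-1814124/113383 + 141523)*(-1/462) = √(16044488185/113383)*(-1/462) = (√1819172203879855/113383)*(-1/462) = -√1819172203879855/52382946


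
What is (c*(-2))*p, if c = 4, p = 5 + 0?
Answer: -40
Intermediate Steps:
p = 5
(c*(-2))*p = (4*(-2))*5 = -8*5 = -40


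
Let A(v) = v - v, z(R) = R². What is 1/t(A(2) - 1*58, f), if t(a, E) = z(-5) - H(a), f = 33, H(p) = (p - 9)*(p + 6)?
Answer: -1/3459 ≈ -0.00028910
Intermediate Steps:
A(v) = 0
H(p) = (-9 + p)*(6 + p)
t(a, E) = 79 - a² + 3*a (t(a, E) = (-5)² - (-54 + a² - 3*a) = 25 + (54 - a² + 3*a) = 79 - a² + 3*a)
1/t(A(2) - 1*58, f) = 1/(79 - (0 - 1*58)² + 3*(0 - 1*58)) = 1/(79 - (0 - 58)² + 3*(0 - 58)) = 1/(79 - 1*(-58)² + 3*(-58)) = 1/(79 - 1*3364 - 174) = 1/(79 - 3364 - 174) = 1/(-3459) = -1/3459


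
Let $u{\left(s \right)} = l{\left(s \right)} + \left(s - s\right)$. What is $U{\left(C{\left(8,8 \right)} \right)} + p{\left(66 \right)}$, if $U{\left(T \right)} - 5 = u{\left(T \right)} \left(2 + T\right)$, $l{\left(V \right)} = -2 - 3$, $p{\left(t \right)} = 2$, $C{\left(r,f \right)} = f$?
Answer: $-43$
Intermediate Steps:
$l{\left(V \right)} = -5$ ($l{\left(V \right)} = -2 - 3 = -5$)
$u{\left(s \right)} = -5$ ($u{\left(s \right)} = -5 + \left(s - s\right) = -5 + 0 = -5$)
$U{\left(T \right)} = -5 - 5 T$ ($U{\left(T \right)} = 5 - 5 \left(2 + T\right) = 5 - \left(10 + 5 T\right) = -5 - 5 T$)
$U{\left(C{\left(8,8 \right)} \right)} + p{\left(66 \right)} = \left(-5 - 40\right) + 2 = -45 + 2 = -43$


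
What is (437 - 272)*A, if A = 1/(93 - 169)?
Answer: -165/76 ≈ -2.1711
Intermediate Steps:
A = -1/76 (A = 1/(-76) = -1/76 ≈ -0.013158)
(437 - 272)*A = (437 - 272)*(-1/76) = 165*(-1/76) = -165/76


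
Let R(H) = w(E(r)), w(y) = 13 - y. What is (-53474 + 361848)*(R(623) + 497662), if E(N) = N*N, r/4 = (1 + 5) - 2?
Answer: 153391086706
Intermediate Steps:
r = 16 (r = 4*((1 + 5) - 2) = 4*(6 - 2) = 4*4 = 16)
E(N) = N²
R(H) = -243 (R(H) = 13 - 1*16² = 13 - 1*256 = 13 - 256 = -243)
(-53474 + 361848)*(R(623) + 497662) = (-53474 + 361848)*(-243 + 497662) = 308374*497419 = 153391086706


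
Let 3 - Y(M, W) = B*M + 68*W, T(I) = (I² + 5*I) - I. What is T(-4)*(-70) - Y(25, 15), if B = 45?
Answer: 2142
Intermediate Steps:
T(I) = I² + 4*I
Y(M, W) = 3 - 68*W - 45*M (Y(M, W) = 3 - (45*M + 68*W) = 3 + (-68*W - 45*M) = 3 - 68*W - 45*M)
T(-4)*(-70) - Y(25, 15) = -4*(4 - 4)*(-70) - (3 - 68*15 - 45*25) = -4*0*(-70) - (3 - 1020 - 1125) = 0*(-70) - 1*(-2142) = 0 + 2142 = 2142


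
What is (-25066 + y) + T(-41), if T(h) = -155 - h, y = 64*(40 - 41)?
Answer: -25244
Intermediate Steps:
y = -64 (y = 64*(-1) = -64)
(-25066 + y) + T(-41) = (-25066 - 64) + (-155 - 1*(-41)) = -25130 + (-155 + 41) = -25130 - 114 = -25244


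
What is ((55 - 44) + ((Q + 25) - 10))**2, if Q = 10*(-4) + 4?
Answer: 100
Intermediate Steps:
Q = -36 (Q = -40 + 4 = -36)
((55 - 44) + ((Q + 25) - 10))**2 = ((55 - 44) + ((-36 + 25) - 10))**2 = (11 + (-11 - 10))**2 = (11 - 21)**2 = (-10)**2 = 100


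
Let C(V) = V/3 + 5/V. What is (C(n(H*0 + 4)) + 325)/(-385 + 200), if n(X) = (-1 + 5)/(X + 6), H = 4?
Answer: -10129/5550 ≈ -1.8250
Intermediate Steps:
n(X) = 4/(6 + X)
C(V) = 5/V + V/3 (C(V) = V*(1/3) + 5/V = V/3 + 5/V = 5/V + V/3)
(C(n(H*0 + 4)) + 325)/(-385 + 200) = ((5/((4/(6 + (4*0 + 4)))) + (4/(6 + (4*0 + 4)))/3) + 325)/(-385 + 200) = ((5/((4/(6 + (0 + 4)))) + (4/(6 + (0 + 4)))/3) + 325)/(-185) = ((5/((4/(6 + 4))) + (4/(6 + 4))/3) + 325)*(-1/185) = ((5/((4/10)) + (4/10)/3) + 325)*(-1/185) = ((5/((4*(1/10))) + (4*(1/10))/3) + 325)*(-1/185) = ((5/(2/5) + (1/3)*(2/5)) + 325)*(-1/185) = ((5*(5/2) + 2/15) + 325)*(-1/185) = ((25/2 + 2/15) + 325)*(-1/185) = (379/30 + 325)*(-1/185) = (10129/30)*(-1/185) = -10129/5550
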